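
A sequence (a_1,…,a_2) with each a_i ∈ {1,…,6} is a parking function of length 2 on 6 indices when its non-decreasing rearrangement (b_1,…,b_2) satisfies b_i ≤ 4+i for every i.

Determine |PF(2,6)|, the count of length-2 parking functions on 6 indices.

|PF(2,6)| = (6+1−2)·(6+1)^{2−1} = 5·7 = 35 [KW]
Example (4,1) → sorted (1,4): b_i ≤ 4+i ∀i, a PF.

35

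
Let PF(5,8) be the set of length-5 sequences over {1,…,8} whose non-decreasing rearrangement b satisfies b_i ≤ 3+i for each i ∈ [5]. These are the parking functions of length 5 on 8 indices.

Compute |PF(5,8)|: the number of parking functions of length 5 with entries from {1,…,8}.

|PF(5,8)| = (9−5)·9^(5−1) = 4·6561 = 26244
Check (6,4,3,3,4) → sorted (3,3,4,4,6): b_i ≤ 3+i ∀i, a PF.

26244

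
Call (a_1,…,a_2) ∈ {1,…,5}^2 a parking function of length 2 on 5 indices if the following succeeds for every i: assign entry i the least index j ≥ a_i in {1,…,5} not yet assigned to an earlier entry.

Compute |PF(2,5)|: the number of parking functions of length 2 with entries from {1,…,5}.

24

|PF| = (6−2)·6^(2−1) = 4 · 6 = 24 [KW]
Check (3,1) → sorted (1,3): b_i ≤ 3+i ∀i, a PF.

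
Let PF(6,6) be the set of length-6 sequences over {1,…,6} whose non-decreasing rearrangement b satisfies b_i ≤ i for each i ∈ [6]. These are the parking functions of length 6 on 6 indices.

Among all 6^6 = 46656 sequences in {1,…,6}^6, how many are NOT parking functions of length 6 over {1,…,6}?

29849

#PF = (6−6+1)·(6+1)^(6−1) = 1 · 16807 = 16807 [KW]
Example (6,5,4,5,4,4) → sorted (4,4,4,5,5,6): b_1=4>1, not a PF.
So 46656 − 16807 = 29849 fail.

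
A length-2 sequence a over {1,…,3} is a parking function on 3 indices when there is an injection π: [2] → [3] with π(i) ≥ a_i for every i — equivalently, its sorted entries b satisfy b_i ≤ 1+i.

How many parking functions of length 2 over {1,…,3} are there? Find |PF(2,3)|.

8

Count = (3−2+1)·(3+1)^(2−1) = 2 · 4 = 8 (Pollak)
One tuple (1,3) → sorted (1,3): b_i ≤ 1+i ∀i, a PF.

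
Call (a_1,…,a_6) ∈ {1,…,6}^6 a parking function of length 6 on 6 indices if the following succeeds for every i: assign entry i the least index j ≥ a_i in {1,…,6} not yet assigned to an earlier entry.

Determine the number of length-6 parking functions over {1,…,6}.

#PF = (6−6+1)·(6+1)^(6−1) = 1 · 16807 = 16807 [KW]
Check (1,1,3,2,6,3) → sorted (1,1,2,3,3,6): b_i ≤ i ∀i, a PF.

16807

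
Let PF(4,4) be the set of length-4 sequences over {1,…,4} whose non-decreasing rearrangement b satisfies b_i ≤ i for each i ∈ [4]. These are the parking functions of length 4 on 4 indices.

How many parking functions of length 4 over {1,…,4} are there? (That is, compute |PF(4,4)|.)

#PF = (5−4)·5^(4−1) = 1 · 125 = 125 (Pollak)
One tuple (4,3,1,1) → sorted (1,1,3,4): b_i ≤ i ∀i, a PF.

125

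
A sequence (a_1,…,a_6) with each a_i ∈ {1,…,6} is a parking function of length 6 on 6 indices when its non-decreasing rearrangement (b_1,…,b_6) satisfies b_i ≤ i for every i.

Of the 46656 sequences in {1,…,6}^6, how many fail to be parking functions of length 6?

29849

#PF = (6+1−6)·(6+1)^{6−1} = 1×16807 = 16807 (Konheim–Weiss)
One tuple (5,5,5,4,5,4) → sorted (4,4,5,5,5,5): b_1=4>1, not a PF.
So 46656 − 16807 = 29849 fail.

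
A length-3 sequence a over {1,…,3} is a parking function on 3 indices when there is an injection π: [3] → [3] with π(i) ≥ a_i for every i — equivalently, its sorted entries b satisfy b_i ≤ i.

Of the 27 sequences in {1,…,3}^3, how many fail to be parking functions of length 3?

|PF(3,3)| = (4−3)·4^(3−1) = 1×16 = 16
Example (2,2,3) → sorted (2,2,3): b_1=2>1, not a PF.
Total 27; non-PF = 27−16 = 11

11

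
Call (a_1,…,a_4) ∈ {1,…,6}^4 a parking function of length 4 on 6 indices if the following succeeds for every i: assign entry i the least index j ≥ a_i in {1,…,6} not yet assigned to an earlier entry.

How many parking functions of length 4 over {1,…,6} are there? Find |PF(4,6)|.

|PF| = (6+1−4)·(6+1)^{4−1} = 3×343 = 1029 (Konheim–Weiss)
E.g. (3,6,4,2) → sorted (2,3,4,6): b_i ≤ 2+i ∀i, a PF.

1029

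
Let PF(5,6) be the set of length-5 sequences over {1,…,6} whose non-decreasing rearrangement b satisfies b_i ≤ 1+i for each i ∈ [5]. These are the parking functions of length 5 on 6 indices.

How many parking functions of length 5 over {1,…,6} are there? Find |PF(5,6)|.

Count = (6−5+1)·(6+1)^(5−1) = 2·2401 = 4802 [KW]
E.g. (4,5,2,1,1) → sorted (1,1,2,4,5): b_i ≤ 1+i ∀i, a PF.

4802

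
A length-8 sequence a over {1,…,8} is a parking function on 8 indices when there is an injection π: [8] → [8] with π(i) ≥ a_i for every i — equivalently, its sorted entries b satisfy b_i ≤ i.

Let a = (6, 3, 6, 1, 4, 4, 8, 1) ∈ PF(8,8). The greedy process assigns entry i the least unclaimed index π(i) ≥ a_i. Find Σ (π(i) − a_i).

3

Σπ = 36 ({1..8} each once); Σa = 6+3+6+1+4+4+8+1 = 33; disp = 36−33 = 3.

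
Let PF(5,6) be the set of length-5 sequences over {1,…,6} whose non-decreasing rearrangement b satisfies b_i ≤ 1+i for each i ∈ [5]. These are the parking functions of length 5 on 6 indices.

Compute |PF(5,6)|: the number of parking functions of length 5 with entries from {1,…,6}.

Count = (6+1−5)·(6+1)^{5−1} = 2×2401 = 4802 (Konheim–Weiss)
One tuple (3,1,1,3,5) → sorted (1,1,3,3,5): b_i ≤ 1+i ∀i, a PF.

4802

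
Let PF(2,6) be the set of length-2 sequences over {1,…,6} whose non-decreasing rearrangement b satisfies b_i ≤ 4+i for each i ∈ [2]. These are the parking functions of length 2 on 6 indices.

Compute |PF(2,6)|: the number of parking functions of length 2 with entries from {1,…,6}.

|PF| = (7−2)·7^(2−1) = 5·7 = 35 (Pollak)
E.g. (1,5) → sorted (1,5): b_i ≤ 4+i ∀i, a PF.

35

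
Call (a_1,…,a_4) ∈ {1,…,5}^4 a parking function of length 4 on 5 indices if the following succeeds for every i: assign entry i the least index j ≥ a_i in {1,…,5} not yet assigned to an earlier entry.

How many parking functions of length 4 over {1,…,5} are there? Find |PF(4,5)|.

432

#PF = 2·6^3 = 2×216 = 432 (Konheim–Weiss)
E.g. (3,1,3,3) → sorted (1,3,3,3): b_i ≤ 1+i ∀i, a PF.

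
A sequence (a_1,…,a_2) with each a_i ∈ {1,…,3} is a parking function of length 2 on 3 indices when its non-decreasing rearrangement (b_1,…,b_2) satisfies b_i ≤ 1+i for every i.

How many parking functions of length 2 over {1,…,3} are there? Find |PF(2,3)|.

8

|PF(2,3)| = (4−2)·4^(2−1) = 2×4 = 8 [KW]
Example (3,1) → sorted (1,3): b_i ≤ 1+i ∀i, a PF.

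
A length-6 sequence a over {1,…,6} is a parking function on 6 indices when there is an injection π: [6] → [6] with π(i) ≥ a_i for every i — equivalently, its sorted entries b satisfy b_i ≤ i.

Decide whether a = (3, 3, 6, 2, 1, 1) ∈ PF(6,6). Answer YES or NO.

Sorted: b = (1, 1, 2, 3, 3, 6).
  b_1=1 ≤ 1
  b_2=1 ≤ 2
  b_3=2 ≤ 3
  b_4=3 ≤ 4
  b_5=3 ≤ 5
  b_6=6 ≤ 6
All bounds hold ⇒ YES

YES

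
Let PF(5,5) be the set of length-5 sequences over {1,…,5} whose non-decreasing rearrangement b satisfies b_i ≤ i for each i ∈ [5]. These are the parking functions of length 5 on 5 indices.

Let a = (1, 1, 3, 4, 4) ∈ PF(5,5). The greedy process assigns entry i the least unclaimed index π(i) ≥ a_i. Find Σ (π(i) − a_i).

2

Σπ = 5·6/2 = 15 (π permutes [5]); Σa = 1+1+3+4+4 = 13; disp = 15−13 = 2.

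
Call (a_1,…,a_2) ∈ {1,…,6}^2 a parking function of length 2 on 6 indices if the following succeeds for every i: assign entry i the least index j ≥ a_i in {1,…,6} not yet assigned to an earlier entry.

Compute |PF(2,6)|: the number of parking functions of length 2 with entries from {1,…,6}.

#PF = (6−2+1)·(6+1)^(2−1) = 5 · 7 = 35
One tuple (2,3) → sorted (2,3): b_i ≤ 4+i ∀i, a PF.

35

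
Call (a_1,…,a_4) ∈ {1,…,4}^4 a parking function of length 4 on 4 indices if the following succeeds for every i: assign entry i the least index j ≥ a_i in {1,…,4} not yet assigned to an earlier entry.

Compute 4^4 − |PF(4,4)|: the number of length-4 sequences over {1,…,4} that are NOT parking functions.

|PF(4,4)| = (4−4+1)·(4+1)^(4−1) = 1 · 125 = 125
Example (4,4,3,2) → sorted (2,3,4,4): b_1=2>1, not a PF.
Total 256; non-PF = 256−125 = 131

131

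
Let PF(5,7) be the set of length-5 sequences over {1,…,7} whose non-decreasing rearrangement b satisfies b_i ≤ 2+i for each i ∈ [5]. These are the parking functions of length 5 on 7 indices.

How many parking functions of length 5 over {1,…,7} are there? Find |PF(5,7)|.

12288

|PF(5,7)| = (8−5)·8^(5−1) = 3×4096 = 12288 (Pollak)
E.g. (6,1,1,5,5) → sorted (1,1,5,5,6): b_i ≤ 2+i ∀i, a PF.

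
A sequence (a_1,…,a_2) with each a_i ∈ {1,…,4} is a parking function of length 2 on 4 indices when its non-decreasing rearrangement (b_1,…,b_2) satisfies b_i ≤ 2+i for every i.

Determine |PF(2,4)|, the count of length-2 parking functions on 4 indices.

15

#PF = 3·5^1 = 3×5 = 15 (Konheim–Weiss)
Check (2,4) → sorted (2,4): b_i ≤ 2+i ∀i, a PF.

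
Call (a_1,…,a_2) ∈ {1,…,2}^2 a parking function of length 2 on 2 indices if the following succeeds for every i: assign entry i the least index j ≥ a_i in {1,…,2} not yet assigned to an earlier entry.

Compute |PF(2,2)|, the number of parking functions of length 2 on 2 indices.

3

Count = (2+1−2)·(2+1)^{2−1} = 1·3 = 3
One tuple (1,1) → sorted (1,1): b_i ≤ i ∀i, a PF.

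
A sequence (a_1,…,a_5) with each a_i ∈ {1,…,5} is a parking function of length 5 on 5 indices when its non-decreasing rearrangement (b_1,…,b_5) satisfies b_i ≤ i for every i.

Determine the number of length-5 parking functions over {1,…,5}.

#PF = 1·6^4 = 1 · 1296 = 1296
Check (1,4,4,1,3) → sorted (1,1,3,4,4): b_i ≤ i ∀i, a PF.

1296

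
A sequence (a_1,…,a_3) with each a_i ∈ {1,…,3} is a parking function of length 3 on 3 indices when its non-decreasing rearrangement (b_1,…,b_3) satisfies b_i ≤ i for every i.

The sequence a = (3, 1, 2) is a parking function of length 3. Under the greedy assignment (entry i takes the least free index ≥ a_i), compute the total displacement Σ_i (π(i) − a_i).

0

Σπ = 6 ({1..3} each once); Σa = 3+1+2 = 6; disp = 6−6 = 0.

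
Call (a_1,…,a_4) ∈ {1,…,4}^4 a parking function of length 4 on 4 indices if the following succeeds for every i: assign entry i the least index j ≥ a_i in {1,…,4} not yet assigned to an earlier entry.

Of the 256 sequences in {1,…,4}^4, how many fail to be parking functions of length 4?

131

|PF| = (5−4)·5^(4−1) = 1 · 125 = 125 [KW]
Example (4,4,2,4) → sorted (2,4,4,4): b_1=2>1, not a PF.
So 256 − 125 = 131 fail.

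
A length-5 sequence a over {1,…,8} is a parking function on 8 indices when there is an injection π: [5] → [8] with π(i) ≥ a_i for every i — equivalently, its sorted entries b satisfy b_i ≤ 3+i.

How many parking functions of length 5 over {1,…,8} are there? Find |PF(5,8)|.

26244

Count = (8−5+1)·(8+1)^(5−1) = 4 · 6561 = 26244 (Pollak)
One tuple (4,3,3,7,4) → sorted (3,3,4,4,7): b_i ≤ 3+i ∀i, a PF.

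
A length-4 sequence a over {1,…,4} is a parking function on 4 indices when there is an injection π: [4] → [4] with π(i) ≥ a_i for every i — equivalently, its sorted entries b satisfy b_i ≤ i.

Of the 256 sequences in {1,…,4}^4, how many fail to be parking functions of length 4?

131

|PF(4,4)| = 1·5^3 = 1 · 125 = 125 (Pollak)
E.g. (2,2,2,3) → sorted (2,2,2,3): b_1=2>1, not a PF.
Total 256; non-PF = 256−125 = 131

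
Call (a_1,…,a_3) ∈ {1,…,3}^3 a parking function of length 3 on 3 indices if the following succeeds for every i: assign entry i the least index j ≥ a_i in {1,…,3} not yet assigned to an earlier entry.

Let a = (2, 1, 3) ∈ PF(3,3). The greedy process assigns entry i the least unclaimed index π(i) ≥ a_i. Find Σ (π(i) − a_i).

Σπ = 6 ({1..3} each once); Σa = 2+1+3 = 6; disp = 6−6 = 0.

0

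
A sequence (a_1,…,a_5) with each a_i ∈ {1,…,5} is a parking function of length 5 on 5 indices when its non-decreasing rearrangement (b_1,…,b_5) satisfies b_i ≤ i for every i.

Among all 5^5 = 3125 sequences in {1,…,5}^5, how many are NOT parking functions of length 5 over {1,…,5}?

1829

#PF = (5+1−5)·(5+1)^{5−1} = 1·1296 = 1296
Example (2,4,5,2,3) → sorted (2,2,3,4,5): b_1=2>1, not a PF.
Total 3125; non-PF = 3125−1296 = 1829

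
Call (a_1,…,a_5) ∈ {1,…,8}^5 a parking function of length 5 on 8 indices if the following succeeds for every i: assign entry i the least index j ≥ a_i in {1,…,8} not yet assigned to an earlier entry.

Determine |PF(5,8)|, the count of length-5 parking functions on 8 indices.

|PF(5,8)| = (9−5)·9^(5−1) = 4 · 6561 = 26244 (Konheim–Weiss)
E.g. (7,3,5,5,6) → sorted (3,5,5,6,7): b_i ≤ 3+i ∀i, a PF.

26244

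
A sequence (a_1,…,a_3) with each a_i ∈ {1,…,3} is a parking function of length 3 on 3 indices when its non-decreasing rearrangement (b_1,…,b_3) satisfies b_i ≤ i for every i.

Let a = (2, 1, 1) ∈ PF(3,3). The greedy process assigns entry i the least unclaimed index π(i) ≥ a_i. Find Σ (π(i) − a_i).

Σπ = 6 ({1..3} each once); Σa = 2+1+1 = 4; disp = 6−4 = 2.

2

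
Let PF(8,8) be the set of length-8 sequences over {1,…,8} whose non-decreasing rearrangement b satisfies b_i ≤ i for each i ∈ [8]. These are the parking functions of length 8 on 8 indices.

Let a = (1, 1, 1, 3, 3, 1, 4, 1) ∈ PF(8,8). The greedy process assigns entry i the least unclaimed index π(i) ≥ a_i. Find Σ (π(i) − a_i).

Σπ = 8·9/2 = 36 (π permutes [8]); Σa = 1+1+1+3+3+1+4+1 = 15; disp = 36−15 = 21.

21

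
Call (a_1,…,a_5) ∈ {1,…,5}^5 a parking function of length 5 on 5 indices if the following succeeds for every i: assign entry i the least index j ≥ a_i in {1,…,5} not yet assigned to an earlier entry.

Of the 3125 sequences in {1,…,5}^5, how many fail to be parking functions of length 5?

1829

Count = (5+1−5)·(5+1)^{5−1} = 1 · 1296 = 1296 [KW]
Check (4,2,5,5,3) → sorted (2,3,4,5,5): b_1=2>1, not a PF.
So 3125 − 1296 = 1829 fail.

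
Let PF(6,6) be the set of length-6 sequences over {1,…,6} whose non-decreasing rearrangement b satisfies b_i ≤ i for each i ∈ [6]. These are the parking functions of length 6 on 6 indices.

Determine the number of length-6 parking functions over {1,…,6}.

16807

|PF(6,6)| = (7−6)·7^(6−1) = 1·16807 = 16807
E.g. (2,3,1,2,4,3) → sorted (1,2,2,3,3,4): b_i ≤ i ∀i, a PF.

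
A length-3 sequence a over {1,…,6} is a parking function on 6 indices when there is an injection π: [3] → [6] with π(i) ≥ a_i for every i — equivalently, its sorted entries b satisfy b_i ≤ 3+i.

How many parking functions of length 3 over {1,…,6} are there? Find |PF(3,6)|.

|PF| = (7−3)·7^(3−1) = 4·49 = 196 (Konheim–Weiss)
Example (2,5,2) → sorted (2,2,5): b_i ≤ 3+i ∀i, a PF.

196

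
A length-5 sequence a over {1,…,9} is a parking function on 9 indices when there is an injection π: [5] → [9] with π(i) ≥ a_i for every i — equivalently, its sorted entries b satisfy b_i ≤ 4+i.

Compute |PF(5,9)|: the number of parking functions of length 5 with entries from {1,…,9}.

50000

Count = 5·10^4 = 5 · 10000 = 50000 (Konheim–Weiss)
Check (2,2,3,6,6) → sorted (2,2,3,6,6): b_i ≤ 4+i ∀i, a PF.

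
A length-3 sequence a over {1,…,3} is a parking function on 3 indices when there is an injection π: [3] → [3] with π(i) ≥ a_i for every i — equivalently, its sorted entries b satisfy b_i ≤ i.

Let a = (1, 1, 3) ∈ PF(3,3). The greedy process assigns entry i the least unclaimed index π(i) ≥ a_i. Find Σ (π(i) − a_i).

Σπ(i) = 1+…+3 = 6; Σa = 1+1+3 = 5; disp = 6−5 = 1.

1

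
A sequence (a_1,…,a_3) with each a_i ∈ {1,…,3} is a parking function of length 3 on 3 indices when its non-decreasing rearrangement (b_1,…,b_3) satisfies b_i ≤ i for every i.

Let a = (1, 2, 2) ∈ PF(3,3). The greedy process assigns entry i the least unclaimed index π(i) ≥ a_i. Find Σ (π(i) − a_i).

Σπ = 3·4/2 = 6 (π permutes [3]); Σa = 1+2+2 = 5; disp = 6−5 = 1.

1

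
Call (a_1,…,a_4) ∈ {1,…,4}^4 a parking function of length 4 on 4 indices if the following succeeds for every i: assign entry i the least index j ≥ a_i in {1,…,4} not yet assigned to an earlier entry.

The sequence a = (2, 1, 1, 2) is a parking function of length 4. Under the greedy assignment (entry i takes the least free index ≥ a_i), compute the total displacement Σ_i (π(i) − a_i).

4

Σπ = 10 ({1..4} each once); Σa = 2+1+1+2 = 6; disp = 10−6 = 4.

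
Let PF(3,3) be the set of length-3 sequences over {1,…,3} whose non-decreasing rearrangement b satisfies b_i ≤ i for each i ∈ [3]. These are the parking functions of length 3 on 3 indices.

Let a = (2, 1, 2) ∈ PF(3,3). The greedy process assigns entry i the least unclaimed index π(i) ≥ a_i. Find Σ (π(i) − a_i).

1

Σπ = 3·4/2 = 6 (π permutes [3]); Σa = 2+1+2 = 5; disp = 6−5 = 1.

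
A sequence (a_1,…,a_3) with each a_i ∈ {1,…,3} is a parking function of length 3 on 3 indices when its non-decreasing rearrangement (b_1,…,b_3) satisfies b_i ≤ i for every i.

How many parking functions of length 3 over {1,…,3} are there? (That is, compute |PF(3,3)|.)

|PF(3,3)| = 1·4^2 = 1×16 = 16 (Pollak)
Example (1,2,1) → sorted (1,1,2): b_i ≤ i ∀i, a PF.

16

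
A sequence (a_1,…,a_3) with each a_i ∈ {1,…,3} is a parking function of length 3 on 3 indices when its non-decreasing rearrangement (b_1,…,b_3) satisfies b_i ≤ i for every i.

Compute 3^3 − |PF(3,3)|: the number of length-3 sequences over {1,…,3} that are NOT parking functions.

Count = (4−3)·4^(3−1) = 1·16 = 16 (Pollak)
Check (3,3,3) → sorted (3,3,3): b_1=3>1, not a PF.
So 27 − 16 = 11 fail.

11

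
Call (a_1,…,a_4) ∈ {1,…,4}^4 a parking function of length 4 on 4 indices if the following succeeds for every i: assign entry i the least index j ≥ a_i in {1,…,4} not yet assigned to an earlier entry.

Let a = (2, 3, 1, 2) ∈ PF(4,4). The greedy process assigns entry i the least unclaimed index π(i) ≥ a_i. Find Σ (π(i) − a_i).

Σπ = 4·5/2 = 10 (π permutes [4]); Σa = 2+3+1+2 = 8; disp = 10−8 = 2.

2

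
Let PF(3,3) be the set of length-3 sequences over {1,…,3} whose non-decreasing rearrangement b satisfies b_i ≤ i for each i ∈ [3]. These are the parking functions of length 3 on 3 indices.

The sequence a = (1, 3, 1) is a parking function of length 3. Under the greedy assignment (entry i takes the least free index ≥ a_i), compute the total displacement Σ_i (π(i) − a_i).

Σπ(i) = 1+…+3 = 6; Σa = 1+3+1 = 5; disp = 6−5 = 1.

1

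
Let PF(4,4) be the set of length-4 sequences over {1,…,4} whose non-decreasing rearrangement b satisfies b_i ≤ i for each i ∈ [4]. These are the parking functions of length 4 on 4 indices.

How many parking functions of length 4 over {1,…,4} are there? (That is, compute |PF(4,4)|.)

125

Count = (4+1−4)·(4+1)^{4−1} = 1 · 125 = 125 (Konheim–Weiss)
One tuple (1,2,2,2) → sorted (1,2,2,2): b_i ≤ i ∀i, a PF.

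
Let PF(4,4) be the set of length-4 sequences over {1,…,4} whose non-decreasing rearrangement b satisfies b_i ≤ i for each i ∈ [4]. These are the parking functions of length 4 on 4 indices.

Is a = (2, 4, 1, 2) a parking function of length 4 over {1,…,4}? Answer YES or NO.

Sorted: b = (1, 2, 2, 4).
  b_1=1 ≤ 1
  b_2=2 ≤ 2
  b_3=2 ≤ 3
  b_4=4 ≤ 4
All bounds hold ⇒ YES

YES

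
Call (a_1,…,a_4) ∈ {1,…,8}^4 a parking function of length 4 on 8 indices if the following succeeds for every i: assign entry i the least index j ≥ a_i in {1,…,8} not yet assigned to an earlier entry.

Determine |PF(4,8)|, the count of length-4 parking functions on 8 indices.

Count = (8+1−4)·(8+1)^{4−1} = 5 · 729 = 3645
E.g. (3,7,5,3) → sorted (3,3,5,7): b_i ≤ 4+i ∀i, a PF.

3645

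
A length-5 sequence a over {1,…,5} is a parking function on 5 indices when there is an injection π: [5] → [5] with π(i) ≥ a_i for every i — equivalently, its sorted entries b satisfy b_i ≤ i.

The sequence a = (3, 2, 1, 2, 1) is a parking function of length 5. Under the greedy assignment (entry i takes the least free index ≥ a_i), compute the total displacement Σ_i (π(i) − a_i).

6

Σπ(i) = 1+…+5 = 15; Σa = 3+2+1+2+1 = 9; disp = 15−9 = 6.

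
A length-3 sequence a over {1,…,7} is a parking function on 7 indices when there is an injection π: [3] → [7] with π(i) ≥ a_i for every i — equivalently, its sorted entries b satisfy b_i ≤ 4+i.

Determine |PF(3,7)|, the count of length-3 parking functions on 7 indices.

|PF| = (8−3)·8^(3−1) = 5×64 = 320 [KW]
One tuple (1,4,1) → sorted (1,1,4): b_i ≤ 4+i ∀i, a PF.

320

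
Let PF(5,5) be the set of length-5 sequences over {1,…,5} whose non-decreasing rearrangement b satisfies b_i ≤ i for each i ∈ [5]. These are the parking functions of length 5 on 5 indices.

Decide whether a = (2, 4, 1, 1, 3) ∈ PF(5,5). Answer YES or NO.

YES

Sorted: b = (1, 1, 2, 3, 4).
  b_1=1 ≤ 1
  b_2=1 ≤ 2
  b_3=2 ≤ 3
  b_4=3 ≤ 4
  b_5=4 ≤ 5
All bounds hold ⇒ YES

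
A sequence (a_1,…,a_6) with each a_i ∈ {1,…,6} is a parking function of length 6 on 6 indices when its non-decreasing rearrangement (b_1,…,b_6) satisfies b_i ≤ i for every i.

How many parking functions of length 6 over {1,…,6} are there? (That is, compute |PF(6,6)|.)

16807

Count = (6+1−6)·(6+1)^{6−1} = 1 · 16807 = 16807 (Konheim–Weiss)
Check (1,5,1,2,1,6) → sorted (1,1,1,2,5,6): b_i ≤ i ∀i, a PF.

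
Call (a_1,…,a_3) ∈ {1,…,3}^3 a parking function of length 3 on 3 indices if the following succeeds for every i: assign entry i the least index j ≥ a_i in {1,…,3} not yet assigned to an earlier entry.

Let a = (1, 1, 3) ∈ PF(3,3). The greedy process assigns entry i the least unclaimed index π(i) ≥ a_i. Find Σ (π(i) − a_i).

1

Σπ = 6 ({1..3} each once); Σa = 1+1+3 = 5; disp = 6−5 = 1.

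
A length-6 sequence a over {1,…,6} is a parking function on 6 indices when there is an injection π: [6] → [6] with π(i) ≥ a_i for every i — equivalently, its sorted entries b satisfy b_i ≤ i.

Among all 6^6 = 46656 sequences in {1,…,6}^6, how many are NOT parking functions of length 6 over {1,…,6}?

|PF(6,6)| = 1·7^5 = 1·16807 = 16807 (Pollak)
E.g. (6,6,5,4,1,6) → sorted (1,4,5,6,6,6): b_2=4>2, not a PF.
Total 46656; non-PF = 46656−16807 = 29849

29849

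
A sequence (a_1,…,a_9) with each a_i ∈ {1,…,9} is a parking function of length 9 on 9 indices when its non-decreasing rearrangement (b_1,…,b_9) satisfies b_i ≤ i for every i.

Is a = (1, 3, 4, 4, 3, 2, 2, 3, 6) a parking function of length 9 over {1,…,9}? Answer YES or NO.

YES

Order a: b = (1, 2, 2, 3, 3, 3, 4, 4, 6).
  b_1=1 ≤ 1
  b_2=2 ≤ 2
  b_3=2 ≤ 3
  b_4=3 ≤ 4
  b_5=3 ≤ 5
  b_6=3 ≤ 6
  b_7=4 ≤ 7
  b_8=4 ≤ 8
  b_9=6 ≤ 9
All bounds hold ⇒ YES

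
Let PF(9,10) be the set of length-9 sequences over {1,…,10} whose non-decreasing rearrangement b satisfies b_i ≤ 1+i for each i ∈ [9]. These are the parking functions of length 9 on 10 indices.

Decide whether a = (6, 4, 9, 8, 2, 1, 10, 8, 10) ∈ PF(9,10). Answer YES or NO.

Sorted: b = (1, 2, 4, 6, 8, 8, 9, 10, 10).
  b_1=1 ≤ 2
  b_2=2 ≤ 3
  b_3=4 ≤ 4
  b_4=6 > 5
  fails at i=4 ⇒ NO

NO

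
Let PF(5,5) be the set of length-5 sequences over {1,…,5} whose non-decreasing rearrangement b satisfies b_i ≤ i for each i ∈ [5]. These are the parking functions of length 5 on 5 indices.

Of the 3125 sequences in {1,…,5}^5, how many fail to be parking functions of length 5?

1829

#PF = 1·6^4 = 1·1296 = 1296 [KW]
Check (4,2,3,5,4) → sorted (2,3,4,4,5): b_1=2>1, not a PF.
5^5 − 1296 = 3125 − 1296 = 1829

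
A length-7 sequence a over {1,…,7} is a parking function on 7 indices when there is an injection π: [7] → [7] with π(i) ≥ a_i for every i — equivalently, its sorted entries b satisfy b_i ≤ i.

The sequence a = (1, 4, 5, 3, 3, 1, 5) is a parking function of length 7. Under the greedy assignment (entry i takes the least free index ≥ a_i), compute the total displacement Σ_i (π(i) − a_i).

6

Σπ = 28 ({1..7} each once); Σa = 1+4+5+3+3+1+5 = 22; disp = 28−22 = 6.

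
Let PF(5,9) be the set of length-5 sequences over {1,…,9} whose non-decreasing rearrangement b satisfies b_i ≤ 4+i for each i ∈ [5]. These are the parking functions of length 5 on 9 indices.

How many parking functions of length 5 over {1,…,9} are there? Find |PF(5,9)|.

Count = (9+1−5)·(9+1)^{5−1} = 5×10000 = 50000 [KW]
One tuple (5,4,4,3,4) → sorted (3,4,4,4,5): b_i ≤ 4+i ∀i, a PF.

50000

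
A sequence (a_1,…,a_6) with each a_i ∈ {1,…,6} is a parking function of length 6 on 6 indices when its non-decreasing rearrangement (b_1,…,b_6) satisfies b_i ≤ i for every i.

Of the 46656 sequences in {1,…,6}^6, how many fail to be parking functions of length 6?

|PF(6,6)| = 1·7^5 = 1×16807 = 16807 (Konheim–Weiss)
Example (3,4,6,5,6,4) → sorted (3,4,4,5,6,6): b_1=3>1, not a PF.
6^6 − 16807 = 46656 − 16807 = 29849

29849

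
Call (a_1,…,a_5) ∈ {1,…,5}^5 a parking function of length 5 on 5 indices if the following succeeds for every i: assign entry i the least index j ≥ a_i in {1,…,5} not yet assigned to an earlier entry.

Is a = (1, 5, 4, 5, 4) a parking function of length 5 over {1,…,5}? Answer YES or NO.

Rearranged: b = (1, 4, 4, 5, 5).
  b_1=1 ≤ 1
  b_2=4 > 2
  fails at i=2 ⇒ NO

NO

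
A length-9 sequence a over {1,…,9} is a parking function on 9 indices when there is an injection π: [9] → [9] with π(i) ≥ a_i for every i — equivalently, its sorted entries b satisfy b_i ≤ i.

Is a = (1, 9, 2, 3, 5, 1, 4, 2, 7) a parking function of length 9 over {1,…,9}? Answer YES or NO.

YES

Rearranged: b = (1, 1, 2, 2, 3, 4, 5, 7, 9).
  b_1=1 ≤ 1
  b_2=1 ≤ 2
  b_3=2 ≤ 3
  b_4=2 ≤ 4
  b_5=3 ≤ 5
  b_6=4 ≤ 6
  b_7=5 ≤ 7
  b_8=7 ≤ 8
  b_9=9 ≤ 9
All bounds hold ⇒ YES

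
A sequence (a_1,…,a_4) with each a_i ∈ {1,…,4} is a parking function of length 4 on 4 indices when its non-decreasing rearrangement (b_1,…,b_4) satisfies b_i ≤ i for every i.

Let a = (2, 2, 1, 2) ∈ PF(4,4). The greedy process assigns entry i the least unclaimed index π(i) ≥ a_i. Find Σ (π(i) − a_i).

3

Σπ = 4·5/2 = 10 (π permutes [4]); Σa = 2+2+1+2 = 7; disp = 10−7 = 3.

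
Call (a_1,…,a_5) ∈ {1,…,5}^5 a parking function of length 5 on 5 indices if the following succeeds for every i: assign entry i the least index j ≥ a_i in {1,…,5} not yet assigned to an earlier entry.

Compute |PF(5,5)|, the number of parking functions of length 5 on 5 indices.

1296

Count = (6−5)·6^(5−1) = 1×1296 = 1296
E.g. (1,1,5,3,1) → sorted (1,1,1,3,5): b_i ≤ i ∀i, a PF.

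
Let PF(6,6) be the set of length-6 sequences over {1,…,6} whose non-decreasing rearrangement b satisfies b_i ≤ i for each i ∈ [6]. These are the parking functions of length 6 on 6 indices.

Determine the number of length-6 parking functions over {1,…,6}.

16807

Count = (7−6)·7^(6−1) = 1 · 16807 = 16807 (Konheim–Weiss)
E.g. (1,4,3,2,3,2) → sorted (1,2,2,3,3,4): b_i ≤ i ∀i, a PF.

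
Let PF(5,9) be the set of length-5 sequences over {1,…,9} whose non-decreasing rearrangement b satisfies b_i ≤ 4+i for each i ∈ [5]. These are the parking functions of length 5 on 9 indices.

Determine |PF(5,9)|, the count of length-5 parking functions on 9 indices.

#PF = (9−5+1)·(9+1)^(5−1) = 5 · 10000 = 50000
Check (4,3,5,9,8) → sorted (3,4,5,8,9): b_i ≤ 4+i ∀i, a PF.

50000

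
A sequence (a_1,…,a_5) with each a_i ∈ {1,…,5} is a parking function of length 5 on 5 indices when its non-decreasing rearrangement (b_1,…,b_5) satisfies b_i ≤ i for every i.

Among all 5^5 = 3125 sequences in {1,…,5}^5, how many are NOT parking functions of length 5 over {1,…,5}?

#PF = (6−5)·6^(5−1) = 1·1296 = 1296 (Konheim–Weiss)
E.g. (4,4,5,5,3) → sorted (3,4,4,5,5): b_1=3>1, not a PF.
5^5 − 1296 = 3125 − 1296 = 1829

1829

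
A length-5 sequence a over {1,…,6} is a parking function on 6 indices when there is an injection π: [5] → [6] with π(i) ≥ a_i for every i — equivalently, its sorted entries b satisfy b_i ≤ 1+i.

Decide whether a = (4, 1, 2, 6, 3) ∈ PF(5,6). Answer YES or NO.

Sorted: b = (1, 2, 3, 4, 6).
  b_1=1 ≤ 2
  b_2=2 ≤ 3
  b_3=3 ≤ 4
  b_4=4 ≤ 5
  b_5=6 ≤ 6
All bounds hold ⇒ YES

YES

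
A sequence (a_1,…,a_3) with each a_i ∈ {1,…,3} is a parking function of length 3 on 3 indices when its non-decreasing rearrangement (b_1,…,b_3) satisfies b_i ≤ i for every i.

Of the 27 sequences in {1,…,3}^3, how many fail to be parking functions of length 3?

|PF(3,3)| = (3+1−3)·(3+1)^{3−1} = 1 · 16 = 16
Check (1,3,3) → sorted (1,3,3): b_2=3>2, not a PF.
So 27 − 16 = 11 fail.

11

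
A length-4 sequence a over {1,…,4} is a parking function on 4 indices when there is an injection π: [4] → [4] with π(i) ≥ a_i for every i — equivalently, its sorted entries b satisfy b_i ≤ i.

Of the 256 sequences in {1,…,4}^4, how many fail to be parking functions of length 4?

|PF| = (4+1−4)·(4+1)^{4−1} = 1·125 = 125 [KW]
Check (4,2,3,3) → sorted (2,3,3,4): b_1=2>1, not a PF.
4^4 − 125 = 256 − 125 = 131

131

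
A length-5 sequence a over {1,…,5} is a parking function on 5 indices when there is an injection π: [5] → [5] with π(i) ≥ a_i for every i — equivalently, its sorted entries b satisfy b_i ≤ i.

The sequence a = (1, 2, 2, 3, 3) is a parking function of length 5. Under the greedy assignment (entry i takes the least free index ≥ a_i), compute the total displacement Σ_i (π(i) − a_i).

Σπ(i) = 1+…+5 = 15; Σa = 1+2+2+3+3 = 11; disp = 15−11 = 4.

4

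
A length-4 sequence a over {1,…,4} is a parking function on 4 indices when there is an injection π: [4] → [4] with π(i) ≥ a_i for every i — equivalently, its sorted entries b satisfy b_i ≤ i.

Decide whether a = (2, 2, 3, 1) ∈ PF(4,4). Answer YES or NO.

Order a: b = (1, 2, 2, 3).
  b_1=1 ≤ 1
  b_2=2 ≤ 2
  b_3=2 ≤ 3
  b_4=3 ≤ 4
All bounds hold ⇒ YES

YES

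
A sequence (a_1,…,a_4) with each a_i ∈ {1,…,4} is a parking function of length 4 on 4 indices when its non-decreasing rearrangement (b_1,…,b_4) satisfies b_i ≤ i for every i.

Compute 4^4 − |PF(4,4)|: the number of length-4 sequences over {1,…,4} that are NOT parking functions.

|PF(4,4)| = (5−4)·5^(4−1) = 1·125 = 125 (Pollak)
Example (4,2,4,3) → sorted (2,3,4,4): b_1=2>1, not a PF.
4^4 − 125 = 256 − 125 = 131

131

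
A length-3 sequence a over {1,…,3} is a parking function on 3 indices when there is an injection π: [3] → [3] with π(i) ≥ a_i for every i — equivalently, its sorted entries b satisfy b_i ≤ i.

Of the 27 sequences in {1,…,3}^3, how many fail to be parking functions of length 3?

11

Count = 1·4^2 = 1·16 = 16 (Konheim–Weiss)
E.g. (1,3,3) → sorted (1,3,3): b_2=3>2, not a PF.
So 27 − 16 = 11 fail.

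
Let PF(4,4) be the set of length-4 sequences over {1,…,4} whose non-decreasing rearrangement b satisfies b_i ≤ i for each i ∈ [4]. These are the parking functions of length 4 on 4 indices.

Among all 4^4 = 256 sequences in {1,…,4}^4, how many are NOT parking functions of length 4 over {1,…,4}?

131

|PF| = (4+1−4)·(4+1)^{4−1} = 1×125 = 125
E.g. (3,4,4,1) → sorted (1,3,4,4): b_2=3>2, not a PF.
So 256 − 125 = 131 fail.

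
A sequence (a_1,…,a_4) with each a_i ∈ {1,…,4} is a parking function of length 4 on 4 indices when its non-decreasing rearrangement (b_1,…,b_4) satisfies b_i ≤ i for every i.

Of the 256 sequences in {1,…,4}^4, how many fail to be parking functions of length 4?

Count = 1·5^3 = 1×125 = 125
Example (3,4,2,4) → sorted (2,3,4,4): b_1=2>1, not a PF.
Total 256; non-PF = 256−125 = 131

131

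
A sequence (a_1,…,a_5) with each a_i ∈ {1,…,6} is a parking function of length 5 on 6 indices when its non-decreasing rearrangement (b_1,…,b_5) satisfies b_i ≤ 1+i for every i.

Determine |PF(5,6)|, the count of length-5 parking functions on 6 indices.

4802

|PF(5,6)| = 2·7^4 = 2·2401 = 4802
E.g. (2,5,2,4,1) → sorted (1,2,2,4,5): b_i ≤ 1+i ∀i, a PF.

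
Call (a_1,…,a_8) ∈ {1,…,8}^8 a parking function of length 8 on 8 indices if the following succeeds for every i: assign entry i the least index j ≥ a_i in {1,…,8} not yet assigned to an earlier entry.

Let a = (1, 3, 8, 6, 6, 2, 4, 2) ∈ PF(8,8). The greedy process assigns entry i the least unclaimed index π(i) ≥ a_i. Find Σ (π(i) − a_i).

Σπ(i) = 1+…+8 = 36; Σa = 1+3+8+6+6+2+4+2 = 32; disp = 36−32 = 4.

4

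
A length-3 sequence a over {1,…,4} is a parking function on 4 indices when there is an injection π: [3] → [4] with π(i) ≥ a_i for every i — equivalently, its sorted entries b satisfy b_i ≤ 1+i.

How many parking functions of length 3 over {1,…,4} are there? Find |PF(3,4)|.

|PF| = (4+1−3)·(4+1)^{3−1} = 2 · 25 = 50 (Pollak)
One tuple (4,2,2) → sorted (2,2,4): b_i ≤ 1+i ∀i, a PF.

50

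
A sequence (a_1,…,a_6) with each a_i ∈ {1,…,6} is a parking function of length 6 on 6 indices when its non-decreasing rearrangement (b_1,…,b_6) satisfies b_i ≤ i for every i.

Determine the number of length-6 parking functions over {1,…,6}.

16807

|PF(6,6)| = (6+1−6)·(6+1)^{6−1} = 1×16807 = 16807
E.g. (4,2,1,3,3,5) → sorted (1,2,3,3,4,5): b_i ≤ i ∀i, a PF.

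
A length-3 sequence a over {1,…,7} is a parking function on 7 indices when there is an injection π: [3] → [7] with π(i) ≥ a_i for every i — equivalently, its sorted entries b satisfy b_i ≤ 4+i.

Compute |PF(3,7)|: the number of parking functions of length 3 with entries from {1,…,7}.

|PF(3,7)| = 5·8^2 = 5·64 = 320 [KW]
Check (4,1,1) → sorted (1,1,4): b_i ≤ 4+i ∀i, a PF.

320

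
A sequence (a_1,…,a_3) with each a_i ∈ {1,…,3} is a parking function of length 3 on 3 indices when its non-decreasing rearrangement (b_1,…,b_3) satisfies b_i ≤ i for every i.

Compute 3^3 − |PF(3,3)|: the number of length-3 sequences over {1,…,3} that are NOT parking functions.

11

Count = (4−3)·4^(3−1) = 1·16 = 16
E.g. (3,3,3) → sorted (3,3,3): b_1=3>1, not a PF.
Total 27; non-PF = 27−16 = 11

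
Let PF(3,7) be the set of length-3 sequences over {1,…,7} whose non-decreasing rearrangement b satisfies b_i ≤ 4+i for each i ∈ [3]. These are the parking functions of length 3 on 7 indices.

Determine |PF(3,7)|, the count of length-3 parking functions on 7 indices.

|PF| = 5·8^2 = 5 · 64 = 320 (Pollak)
Example (7,1,4) → sorted (1,4,7): b_i ≤ 4+i ∀i, a PF.

320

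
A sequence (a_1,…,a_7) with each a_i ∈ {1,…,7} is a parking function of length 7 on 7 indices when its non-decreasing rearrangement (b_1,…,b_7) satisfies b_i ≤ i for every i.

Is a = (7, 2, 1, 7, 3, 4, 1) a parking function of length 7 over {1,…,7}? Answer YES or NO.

NO

Order a: b = (1, 1, 2, 3, 4, 7, 7).
  b_1=1 ≤ 1
  b_2=1 ≤ 2
  b_3=2 ≤ 3
  b_4=3 ≤ 4
  b_5=4 ≤ 5
  b_6=7 > 6
  fails at i=6 ⇒ NO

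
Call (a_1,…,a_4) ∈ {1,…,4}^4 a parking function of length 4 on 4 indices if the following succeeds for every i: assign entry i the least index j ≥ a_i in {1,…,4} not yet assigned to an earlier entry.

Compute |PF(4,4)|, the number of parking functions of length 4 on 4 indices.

125

|PF(4,4)| = (5−4)·5^(4−1) = 1×125 = 125 (Pollak)
Check (1,3,1,1) → sorted (1,1,1,3): b_i ≤ i ∀i, a PF.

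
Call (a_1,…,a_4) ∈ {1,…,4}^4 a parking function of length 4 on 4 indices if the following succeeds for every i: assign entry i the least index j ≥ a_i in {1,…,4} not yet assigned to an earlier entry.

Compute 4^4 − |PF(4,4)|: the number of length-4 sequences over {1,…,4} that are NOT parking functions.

|PF(4,4)| = (4+1−4)·(4+1)^{4−1} = 1 · 125 = 125 (Konheim–Weiss)
Example (3,2,2,2) → sorted (2,2,2,3): b_1=2>1, not a PF.
4^4 − 125 = 256 − 125 = 131

131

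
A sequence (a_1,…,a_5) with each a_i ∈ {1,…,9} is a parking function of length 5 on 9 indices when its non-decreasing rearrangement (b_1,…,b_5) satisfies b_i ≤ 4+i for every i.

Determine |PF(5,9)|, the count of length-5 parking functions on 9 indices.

Count = (9−5+1)·(9+1)^(5−1) = 5×10000 = 50000
One tuple (2,8,9,1,1) → sorted (1,1,2,8,9): b_i ≤ 4+i ∀i, a PF.

50000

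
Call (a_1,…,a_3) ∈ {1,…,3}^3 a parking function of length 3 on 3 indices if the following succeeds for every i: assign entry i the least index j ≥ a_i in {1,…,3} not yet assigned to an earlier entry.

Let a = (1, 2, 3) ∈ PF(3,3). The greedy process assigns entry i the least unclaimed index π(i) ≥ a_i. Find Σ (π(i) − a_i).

Σπ = 3·4/2 = 6 (π permutes [3]); Σa = 1+2+3 = 6; disp = 6−6 = 0.

0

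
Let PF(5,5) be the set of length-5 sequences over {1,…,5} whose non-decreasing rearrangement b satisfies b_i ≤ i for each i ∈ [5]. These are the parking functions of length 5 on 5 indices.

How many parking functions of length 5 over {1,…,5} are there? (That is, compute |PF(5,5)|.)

|PF| = (5+1−5)·(5+1)^{5−1} = 1 · 1296 = 1296 (Pollak)
Example (2,2,4,1,1) → sorted (1,1,2,2,4): b_i ≤ i ∀i, a PF.

1296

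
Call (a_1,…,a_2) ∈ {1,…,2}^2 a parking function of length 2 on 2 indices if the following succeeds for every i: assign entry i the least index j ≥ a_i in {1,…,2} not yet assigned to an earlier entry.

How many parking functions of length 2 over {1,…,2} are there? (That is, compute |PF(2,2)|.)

3

#PF = (3−2)·3^(2−1) = 1×3 = 3 [KW]
Example (1,1) → sorted (1,1): b_i ≤ i ∀i, a PF.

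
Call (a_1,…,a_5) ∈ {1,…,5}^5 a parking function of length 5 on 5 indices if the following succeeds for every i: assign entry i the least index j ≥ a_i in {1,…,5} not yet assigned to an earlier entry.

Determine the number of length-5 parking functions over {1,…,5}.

|PF(5,5)| = (5+1−5)·(5+1)^{5−1} = 1·1296 = 1296
One tuple (1,2,3,1,2) → sorted (1,1,2,2,3): b_i ≤ i ∀i, a PF.

1296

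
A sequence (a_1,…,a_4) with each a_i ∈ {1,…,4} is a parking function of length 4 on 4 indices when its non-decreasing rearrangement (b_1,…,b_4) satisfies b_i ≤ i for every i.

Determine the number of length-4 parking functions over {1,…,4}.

Count = 1·5^3 = 1×125 = 125 [KW]
One tuple (3,1,3,1) → sorted (1,1,3,3): b_i ≤ i ∀i, a PF.

125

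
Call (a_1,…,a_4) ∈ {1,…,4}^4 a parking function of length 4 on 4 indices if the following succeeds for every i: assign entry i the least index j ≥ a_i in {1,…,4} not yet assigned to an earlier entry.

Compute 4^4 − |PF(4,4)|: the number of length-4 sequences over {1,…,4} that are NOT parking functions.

131

|PF(4,4)| = (5−4)·5^(4−1) = 1 · 125 = 125
One tuple (4,4,4,3) → sorted (3,4,4,4): b_1=3>1, not a PF.
Total 256; non-PF = 256−125 = 131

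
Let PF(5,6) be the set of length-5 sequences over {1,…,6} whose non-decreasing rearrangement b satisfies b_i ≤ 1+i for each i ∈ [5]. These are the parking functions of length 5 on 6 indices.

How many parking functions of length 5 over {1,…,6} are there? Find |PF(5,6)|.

|PF| = (6−5+1)·(6+1)^(5−1) = 2 · 2401 = 4802
Example (4,1,5,3,6) → sorted (1,3,4,5,6): b_i ≤ 1+i ∀i, a PF.

4802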